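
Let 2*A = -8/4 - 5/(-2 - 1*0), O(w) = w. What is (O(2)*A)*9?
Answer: 9/2 ≈ 4.5000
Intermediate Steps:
A = ¼ (A = (-8/4 - 5/(-2 - 1*0))/2 = (-8*¼ - 5/(-2 + 0))/2 = (-2 - 5/(-2))/2 = (-2 - 5*(-½))/2 = (-2 + 5/2)/2 = (½)*(½) = ¼ ≈ 0.25000)
(O(2)*A)*9 = (2*(¼))*9 = (½)*9 = 9/2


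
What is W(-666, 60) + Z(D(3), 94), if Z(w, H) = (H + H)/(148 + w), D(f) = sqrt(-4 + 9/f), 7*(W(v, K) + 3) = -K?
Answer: -1579537/153335 - 188*I/21905 ≈ -10.301 - 0.0085825*I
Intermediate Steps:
W(v, K) = -3 - K/7 (W(v, K) = -3 + (-K)/7 = -3 - K/7)
Z(w, H) = 2*H/(148 + w) (Z(w, H) = (2*H)/(148 + w) = 2*H/(148 + w))
W(-666, 60) + Z(D(3), 94) = (-3 - 1/7*60) + 2*94/(148 + sqrt(-4 + 9/3)) = (-3 - 60/7) + 2*94/(148 + sqrt(-4 + 9*(1/3))) = -81/7 + 2*94/(148 + sqrt(-4 + 3)) = -81/7 + 2*94/(148 + sqrt(-1)) = -81/7 + 2*94/(148 + I) = -81/7 + 2*94*((148 - I)/21905) = -81/7 + (27824/21905 - 188*I/21905) = -1579537/153335 - 188*I/21905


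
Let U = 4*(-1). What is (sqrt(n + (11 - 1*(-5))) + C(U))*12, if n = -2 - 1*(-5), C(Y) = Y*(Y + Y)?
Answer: 384 + 12*sqrt(19) ≈ 436.31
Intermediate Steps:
U = -4
C(Y) = 2*Y**2 (C(Y) = Y*(2*Y) = 2*Y**2)
n = 3 (n = -2 + 5 = 3)
(sqrt(n + (11 - 1*(-5))) + C(U))*12 = (sqrt(3 + (11 - 1*(-5))) + 2*(-4)**2)*12 = (sqrt(3 + (11 + 5)) + 2*16)*12 = (sqrt(3 + 16) + 32)*12 = (sqrt(19) + 32)*12 = (32 + sqrt(19))*12 = 384 + 12*sqrt(19)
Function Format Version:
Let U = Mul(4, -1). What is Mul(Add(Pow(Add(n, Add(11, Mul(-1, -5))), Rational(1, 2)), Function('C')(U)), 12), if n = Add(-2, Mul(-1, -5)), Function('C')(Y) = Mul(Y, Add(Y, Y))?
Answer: Add(384, Mul(12, Pow(19, Rational(1, 2)))) ≈ 436.31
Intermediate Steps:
U = -4
Function('C')(Y) = Mul(2, Pow(Y, 2)) (Function('C')(Y) = Mul(Y, Mul(2, Y)) = Mul(2, Pow(Y, 2)))
n = 3 (n = Add(-2, 5) = 3)
Mul(Add(Pow(Add(n, Add(11, Mul(-1, -5))), Rational(1, 2)), Function('C')(U)), 12) = Mul(Add(Pow(Add(3, Add(11, Mul(-1, -5))), Rational(1, 2)), Mul(2, Pow(-4, 2))), 12) = Mul(Add(Pow(Add(3, Add(11, 5)), Rational(1, 2)), Mul(2, 16)), 12) = Mul(Add(Pow(Add(3, 16), Rational(1, 2)), 32), 12) = Mul(Add(Pow(19, Rational(1, 2)), 32), 12) = Mul(Add(32, Pow(19, Rational(1, 2))), 12) = Add(384, Mul(12, Pow(19, Rational(1, 2))))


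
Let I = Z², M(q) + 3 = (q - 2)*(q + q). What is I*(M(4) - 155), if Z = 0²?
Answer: 0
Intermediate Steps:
Z = 0
M(q) = -3 + 2*q*(-2 + q) (M(q) = -3 + (q - 2)*(q + q) = -3 + (-2 + q)*(2*q) = -3 + 2*q*(-2 + q))
I = 0 (I = 0² = 0)
I*(M(4) - 155) = 0*((-3 - 4*4 + 2*4²) - 155) = 0*((-3 - 16 + 2*16) - 155) = 0*((-3 - 16 + 32) - 155) = 0*(13 - 155) = 0*(-142) = 0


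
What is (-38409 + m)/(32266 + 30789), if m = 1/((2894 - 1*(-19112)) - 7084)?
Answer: -573139097/940906710 ≈ -0.60913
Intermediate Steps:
m = 1/14922 (m = 1/((2894 + 19112) - 7084) = 1/(22006 - 7084) = 1/14922 ≈ 6.7015e-5)
(-38409 + m)/(32266 + 30789) = (-38409 + 1/14922)/(32266 + 30789) = -573139097/14922/63055 = -573139097/14922*1/63055 = -573139097/940906710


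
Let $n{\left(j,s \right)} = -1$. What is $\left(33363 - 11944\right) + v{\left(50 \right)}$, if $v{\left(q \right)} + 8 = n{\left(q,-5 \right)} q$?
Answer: $21361$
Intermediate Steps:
$v{\left(q \right)} = -8 - q$
$\left(33363 - 11944\right) + v{\left(50 \right)} = \left(33363 - 11944\right) - 58 = 21419 - 58 = 21361$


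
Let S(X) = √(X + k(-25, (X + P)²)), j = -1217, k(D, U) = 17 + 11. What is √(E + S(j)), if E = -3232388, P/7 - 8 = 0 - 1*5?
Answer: √(-3232388 + I*√1189) ≈ 0.01 + 1797.9*I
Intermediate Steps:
P = 21 (P = 56 + 7*(0 - 1*5) = 56 + 7*(0 - 5) = 56 + 7*(-5) = 56 - 35 = 21)
k(D, U) = 28
S(X) = √(28 + X) (S(X) = √(X + 28) = √(28 + X))
√(E + S(j)) = √(-3232388 + √(28 - 1217)) = √(-3232388 + √(-1189)) = √(-3232388 + I*√1189)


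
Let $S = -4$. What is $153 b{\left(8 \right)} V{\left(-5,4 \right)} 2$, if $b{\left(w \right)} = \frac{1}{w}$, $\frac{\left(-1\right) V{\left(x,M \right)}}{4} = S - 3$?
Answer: $1071$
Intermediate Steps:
$V{\left(x,M \right)} = 28$ ($V{\left(x,M \right)} = - 4 \left(-4 - 3\right) = \left(-4\right) \left(-7\right) = 28$)
$153 b{\left(8 \right)} V{\left(-5,4 \right)} 2 = \frac{153}{8} \cdot 28 \cdot 2 = 153 \cdot \frac{1}{8} \cdot 56 = \frac{153}{8} \cdot 56 = 1071$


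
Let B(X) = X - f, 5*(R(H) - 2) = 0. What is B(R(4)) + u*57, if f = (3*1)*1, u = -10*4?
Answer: -2281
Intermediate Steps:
R(H) = 2 (R(H) = 2 + (⅕)*0 = 2 + 0 = 2)
u = -40
f = 3 (f = 3*1 = 3)
B(X) = -3 + X (B(X) = X - 1*3 = X - 3 = -3 + X)
B(R(4)) + u*57 = (-3 + 2) - 40*57 = -1 - 2280 = -2281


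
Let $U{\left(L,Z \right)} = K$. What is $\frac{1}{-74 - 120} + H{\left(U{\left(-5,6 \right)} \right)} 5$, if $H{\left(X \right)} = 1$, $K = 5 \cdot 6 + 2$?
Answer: $\frac{969}{194} \approx 4.9948$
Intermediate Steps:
$K = 32$ ($K = 30 + 2 = 32$)
$U{\left(L,Z \right)} = 32$
$\frac{1}{-74 - 120} + H{\left(U{\left(-5,6 \right)} \right)} 5 = \frac{1}{-74 - 120} + 1 \cdot 5 = \frac{1}{-194} + 5 = - \frac{1}{194} + 5 = \frac{969}{194}$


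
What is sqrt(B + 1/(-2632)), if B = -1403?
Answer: I*sqrt(2429794626)/1316 ≈ 37.457*I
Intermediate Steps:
sqrt(B + 1/(-2632)) = sqrt(-1403 + 1/(-2632)) = sqrt(-1403 - 1/2632) = sqrt(-3692697/2632) = I*sqrt(2429794626)/1316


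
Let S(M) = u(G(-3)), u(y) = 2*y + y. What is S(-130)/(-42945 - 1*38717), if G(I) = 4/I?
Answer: 2/40831 ≈ 4.8982e-5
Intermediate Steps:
u(y) = 3*y
S(M) = -4 (S(M) = 3*(4/(-3)) = 3*(4*(-⅓)) = 3*(-4/3) = -4)
S(-130)/(-42945 - 1*38717) = -4/(-42945 - 1*38717) = -4/(-42945 - 38717) = -4/(-81662) = -4*(-1/81662) = 2/40831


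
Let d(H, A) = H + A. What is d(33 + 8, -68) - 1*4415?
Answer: -4442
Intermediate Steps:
d(H, A) = A + H
d(33 + 8, -68) - 1*4415 = (-68 + (33 + 8)) - 1*4415 = (-68 + 41) - 4415 = -27 - 4415 = -4442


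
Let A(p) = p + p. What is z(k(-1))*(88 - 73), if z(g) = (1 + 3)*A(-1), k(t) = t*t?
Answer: -120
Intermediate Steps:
A(p) = 2*p
k(t) = t**2
z(g) = -8 (z(g) = (1 + 3)*(2*(-1)) = 4*(-2) = -8)
z(k(-1))*(88 - 73) = -8*(88 - 73) = -8*15 = -120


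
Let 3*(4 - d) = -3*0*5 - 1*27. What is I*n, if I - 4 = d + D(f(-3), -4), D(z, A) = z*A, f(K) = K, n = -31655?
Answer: -917995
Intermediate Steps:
D(z, A) = A*z
d = 13 (d = 4 - (-3*0*5 - 1*27)/3 = 4 - (0*5 - 27)/3 = 4 - (0 - 27)/3 = 4 - ⅓*(-27) = 4 + 9 = 13)
I = 29 (I = 4 + (13 - 4*(-3)) = 4 + (13 + 12) = 4 + 25 = 29)
I*n = 29*(-31655) = -917995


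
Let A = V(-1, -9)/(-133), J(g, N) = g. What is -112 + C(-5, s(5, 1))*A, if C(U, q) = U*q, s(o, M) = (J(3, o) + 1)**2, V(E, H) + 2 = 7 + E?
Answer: -14576/133 ≈ -109.59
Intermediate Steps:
V(E, H) = 5 + E (V(E, H) = -2 + (7 + E) = 5 + E)
s(o, M) = 16 (s(o, M) = (3 + 1)**2 = 4**2 = 16)
A = -4/133 (A = (5 - 1)/(-133) = 4*(-1/133) = -4/133 ≈ -0.030075)
-112 + C(-5, s(5, 1))*A = -112 - 5*16*(-4/133) = -112 - 80*(-4/133) = -112 + 320/133 = -14576/133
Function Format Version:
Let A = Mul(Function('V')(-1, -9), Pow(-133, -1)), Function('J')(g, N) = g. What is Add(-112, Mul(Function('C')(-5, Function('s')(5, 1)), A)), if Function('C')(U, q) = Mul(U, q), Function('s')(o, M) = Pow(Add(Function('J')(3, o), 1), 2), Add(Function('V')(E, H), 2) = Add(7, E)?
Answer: Rational(-14576, 133) ≈ -109.59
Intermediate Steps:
Function('V')(E, H) = Add(5, E) (Function('V')(E, H) = Add(-2, Add(7, E)) = Add(5, E))
Function('s')(o, M) = 16 (Function('s')(o, M) = Pow(Add(3, 1), 2) = Pow(4, 2) = 16)
A = Rational(-4, 133) (A = Mul(Add(5, -1), Pow(-133, -1)) = Mul(4, Rational(-1, 133)) = Rational(-4, 133) ≈ -0.030075)
Add(-112, Mul(Function('C')(-5, Function('s')(5, 1)), A)) = Add(-112, Mul(Mul(-5, 16), Rational(-4, 133))) = Add(-112, Mul(-80, Rational(-4, 133))) = Add(-112, Rational(320, 133)) = Rational(-14576, 133)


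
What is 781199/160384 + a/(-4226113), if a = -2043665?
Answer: 3629206416847/677800907392 ≈ 5.3544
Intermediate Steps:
781199/160384 + a/(-4226113) = 781199/160384 - 2043665/(-4226113) = 781199*(1/160384) - 2043665*(-1/4226113) = 781199/160384 + 2043665/4226113 = 3629206416847/677800907392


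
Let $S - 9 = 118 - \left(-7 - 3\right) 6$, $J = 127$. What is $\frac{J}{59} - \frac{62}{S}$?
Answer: $\frac{20091}{11033} \approx 1.821$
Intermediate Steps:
$S = 187$ ($S = 9 + \left(118 - \left(-7 - 3\right) 6\right) = 9 + \left(118 - \left(-10\right) 6\right) = 9 + \left(118 - -60\right) = 9 + \left(118 + 60\right) = 9 + 178 = 187$)
$\frac{J}{59} - \frac{62}{S} = \frac{127}{59} - \frac{62}{187} = \frac{20091}{11033}$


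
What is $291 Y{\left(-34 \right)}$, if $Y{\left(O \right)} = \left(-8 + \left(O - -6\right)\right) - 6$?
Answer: $-12222$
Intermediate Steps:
$Y{\left(O \right)} = -8 + O$ ($Y{\left(O \right)} = \left(-8 + \left(O + 6\right)\right) - 6 = \left(-8 + \left(6 + O\right)\right) - 6 = \left(-2 + O\right) - 6 = -8 + O$)
$291 Y{\left(-34 \right)} = 291 \left(-8 - 34\right) = 291 \left(-42\right) = -12222$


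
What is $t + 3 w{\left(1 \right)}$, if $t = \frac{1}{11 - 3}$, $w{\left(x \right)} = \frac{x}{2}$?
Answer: $\frac{13}{8} \approx 1.625$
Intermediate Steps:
$w{\left(x \right)} = \frac{x}{2}$ ($w{\left(x \right)} = x \frac{1}{2} = \frac{x}{2}$)
$t = \frac{1}{8} \approx 0.125$
$t + 3 w{\left(1 \right)} = \frac{1}{8} + 3 \cdot \frac{1}{2} \cdot 1 = \frac{1}{8} + 3 \cdot \frac{1}{2} = \frac{1}{8} + \frac{3}{2} = \frac{13}{8}$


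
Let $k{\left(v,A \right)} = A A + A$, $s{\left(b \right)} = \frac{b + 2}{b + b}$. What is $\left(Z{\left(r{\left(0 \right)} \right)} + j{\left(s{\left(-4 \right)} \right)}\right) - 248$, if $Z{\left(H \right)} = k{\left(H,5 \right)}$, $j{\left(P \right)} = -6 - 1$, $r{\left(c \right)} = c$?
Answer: $-225$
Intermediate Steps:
$s{\left(b \right)} = \frac{2 + b}{2 b}$
$j{\left(P \right)} = -7$
$k{\left(v,A \right)} = A + A^{2}$ ($k{\left(v,A \right)} = A^{2} + A = A + A^{2}$)
$Z{\left(H \right)} = 30$ ($Z{\left(H \right)} = 5 \left(1 + 5\right) = 5 \cdot 6 = 30$)
$\left(Z{\left(r{\left(0 \right)} \right)} + j{\left(s{\left(-4 \right)} \right)}\right) - 248 = \left(30 - 7\right) - 248 = 23 - 248 = -225$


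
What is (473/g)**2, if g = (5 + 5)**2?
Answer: 223729/10000 ≈ 22.373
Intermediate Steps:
g = 100 (g = 10**2 = 100)
(473/g)**2 = (473/100)**2 = 223729/10000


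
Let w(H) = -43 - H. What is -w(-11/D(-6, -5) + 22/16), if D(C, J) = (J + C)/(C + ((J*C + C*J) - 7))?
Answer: 731/8 ≈ 91.375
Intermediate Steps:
D(C, J) = (C + J)/(-7 + C + 2*C*J) (D(C, J) = (C + J)/(C + ((C*J + C*J) - 7)) = (C + J)/(C + (2*C*J - 7)) = (C + J)/(C + (-7 + 2*C*J)) = (C + J)/(-7 + C + 2*C*J))
-w(-11/D(-6, -5) + 22/16) = -(-43 - (-11*(-7 - 6 + 2*(-6)*(-5))/(-6 - 5) + 22/16)) = -(-43 - (-11/(-11/(-7 - 6 + 60)) + 22*(1/16))) = -(-43 - (-11/(-11/47) + 11/8)) = -(-43 - (-11*(-47/11) + 11/8)) = -(-43 - (47 + 11/8)) = -(-43 - 1*387/8) = -(-43 - 387/8) = -1*(-731/8) = 731/8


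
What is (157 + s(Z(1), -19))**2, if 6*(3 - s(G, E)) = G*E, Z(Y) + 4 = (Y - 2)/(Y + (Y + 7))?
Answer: 62995969/2916 ≈ 21604.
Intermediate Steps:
Z(Y) = -4 + (-2 + Y)/(7 + 2*Y) (Z(Y) = -4 + (Y - 2)/(Y + (Y + 7)) = -4 + (-2 + Y)/(Y + (7 + Y)) = -4 + (-2 + Y)/(7 + 2*Y))
s(G, E) = 3 - E*G/6 (s(G, E) = 3 - G*E/6 = 3 - E*G/6)
(157 + s(Z(1), -19))**2 = (157 + (3 - 1/6*(-19)*(-30 - 7*1)/(7 + 2*1)))**2 = (157 + (3 - 1/6*(-19)*(-30 - 7)/(7 + 2)))**2 = (157 + (3 - 1/6*(-19)*-37/9))**2 = (157 + (3 - 1/6*(-19)*(1/9)*(-37)))**2 = (157 + (3 - 1/6*(-19)*(-37/9)))**2 = (157 + (3 - 703/54))**2 = (157 - 541/54)**2 = (7937/54)**2 = 62995969/2916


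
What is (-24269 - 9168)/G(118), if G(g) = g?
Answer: -33437/118 ≈ -283.36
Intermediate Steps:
(-24269 - 9168)/G(118) = (-24269 - 9168)/118 = -33437*1/118 = -33437/118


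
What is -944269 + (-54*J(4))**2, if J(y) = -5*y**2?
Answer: 17718131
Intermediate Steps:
-944269 + (-54*J(4))**2 = -944269 + (-(-270)*4**2)**2 = -944269 + (-(-270)*16)**2 = -944269 + (-54*(-80))**2 = -944269 + 4320**2 = -944269 + 18662400 = 17718131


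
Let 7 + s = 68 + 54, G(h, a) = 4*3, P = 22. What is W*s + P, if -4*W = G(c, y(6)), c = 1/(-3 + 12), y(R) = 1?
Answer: -323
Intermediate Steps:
c = ⅑ (c = 1/9 = ⅑ ≈ 0.11111)
G(h, a) = 12
W = -3 (W = -¼*12 = -3)
s = 115 (s = -7 + (68 + 54) = -7 + 122 = 115)
W*s + P = -3*115 + 22 = -345 + 22 = -323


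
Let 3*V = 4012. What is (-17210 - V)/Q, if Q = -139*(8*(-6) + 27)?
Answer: -55642/8757 ≈ -6.3540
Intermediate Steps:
V = 4012/3 (V = (⅓)*4012 = 4012/3 ≈ 1337.3)
Q = 2919 (Q = -139*(-48 + 27) = -139*(-21) = 2919)
(-17210 - V)/Q = (-17210 - 1*4012/3)/2919 = (-17210 - 4012/3)*(1/2919) = -55642/3*1/2919 = -55642/8757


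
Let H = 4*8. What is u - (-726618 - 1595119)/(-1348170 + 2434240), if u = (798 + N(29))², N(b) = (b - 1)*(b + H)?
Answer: 6820561020257/1086070 ≈ 6.2800e+6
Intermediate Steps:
H = 32
N(b) = (-1 + b)*(32 + b) (N(b) = (b - 1)*(b + 32) = (-1 + b)*(32 + b))
u = 6280036 (u = (798 + (-32 + 29² + 31*29))² = (798 + (-32 + 841 + 899))² = (798 + 1708)² = 2506² = 6280036)
u - (-726618 - 1595119)/(-1348170 + 2434240) = 6280036 - (-726618 - 1595119)/(-1348170 + 2434240) = 6280036 - (-2321737)/1086070 = 6280036 - 1*(-2321737/1086070) = 6280036 + 2321737/1086070 = 6820561020257/1086070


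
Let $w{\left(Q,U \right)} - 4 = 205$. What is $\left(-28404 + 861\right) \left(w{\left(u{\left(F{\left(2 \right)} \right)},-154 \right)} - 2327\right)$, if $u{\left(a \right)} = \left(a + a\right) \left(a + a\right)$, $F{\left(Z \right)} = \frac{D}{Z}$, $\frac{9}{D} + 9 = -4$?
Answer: $58336074$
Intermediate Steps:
$D = - \frac{9}{13}$ ($D = \frac{9}{-9 - 4} = \frac{9}{-13} = 9 \left(- \frac{1}{13}\right) = - \frac{9}{13} \approx -0.69231$)
$F{\left(Z \right)} = - \frac{9}{13 Z}$
$u{\left(a \right)} = 4 a^{2}$ ($u{\left(a \right)} = 2 a 2 a = 4 a^{2}$)
$w{\left(Q,U \right)} = 209$ ($w{\left(Q,U \right)} = 4 + 205 = 209$)
$\left(-28404 + 861\right) \left(w{\left(u{\left(F{\left(2 \right)} \right)},-154 \right)} - 2327\right) = \left(-28404 + 861\right) \left(209 - 2327\right) = \left(-27543\right) \left(-2118\right) = 58336074$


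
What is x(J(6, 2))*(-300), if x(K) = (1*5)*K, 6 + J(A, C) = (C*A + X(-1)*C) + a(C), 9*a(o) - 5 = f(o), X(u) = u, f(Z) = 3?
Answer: -22000/3 ≈ -7333.3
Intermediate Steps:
a(o) = 8/9 (a(o) = 5/9 + (⅑)*3 = 5/9 + ⅓ = 8/9)
J(A, C) = -46/9 - C + A*C (J(A, C) = -6 + ((C*A - C) + 8/9) = -6 + ((A*C - C) + 8/9) = -6 + ((-C + A*C) + 8/9) = -6 + (8/9 - C + A*C) = -46/9 - C + A*C)
x(K) = 5*K
x(J(6, 2))*(-300) = (5*(-46/9 - 1*2 + 6*2))*(-300) = (5*(-46/9 - 2 + 12))*(-300) = (5*(44/9))*(-300) = (220/9)*(-300) = -22000/3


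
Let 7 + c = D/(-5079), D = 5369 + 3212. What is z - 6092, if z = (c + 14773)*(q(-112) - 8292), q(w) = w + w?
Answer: -638628178696/5079 ≈ -1.2574e+8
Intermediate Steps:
D = 8581
q(w) = 2*w
c = -44134/5079 (c = -7 + 8581/(-5079) = -7 + 8581*(-1/5079) = -7 - 8581/5079 = -44134/5079 ≈ -8.6895)
z = -638597237428/5079 (z = (-44134/5079 + 14773)*(2*(-112) - 8292) = 74987933*(-224 - 8292)/5079 = (74987933/5079)*(-8516) = -638597237428/5079 ≈ -1.2573e+8)
z - 6092 = -638597237428/5079 - 6092 = -638628178696/5079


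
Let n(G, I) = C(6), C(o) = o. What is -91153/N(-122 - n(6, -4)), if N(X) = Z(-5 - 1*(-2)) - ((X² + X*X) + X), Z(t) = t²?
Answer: 91153/32631 ≈ 2.7934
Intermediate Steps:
n(G, I) = 6
N(X) = 9 - X - 2*X² (N(X) = (-5 - 1*(-2))² - ((X² + X*X) + X) = (-5 + 2)² - ((X² + X²) + X) = (-3)² - (2*X² + X) = 9 - (X + 2*X²) = 9 + (-X - 2*X²) = 9 - X - 2*X²)
-91153/N(-122 - n(6, -4)) = -91153/(9 - (-122 - 1*6) - 2*(-122 - 1*6)²) = -91153/(9 - (-122 - 6) - 2*(-122 - 6)²) = -91153/(9 - 1*(-128) - 2*(-128)²) = -91153/(9 + 128 - 2*16384) = -91153/(9 + 128 - 32768) = -91153/(-32631) = -91153*(-1/32631) = 91153/32631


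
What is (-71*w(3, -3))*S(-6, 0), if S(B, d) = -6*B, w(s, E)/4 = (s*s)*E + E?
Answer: 306720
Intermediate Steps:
w(s, E) = 4*E + 4*E*s² (w(s, E) = 4*((s*s)*E + E) = 4*(s²*E + E) = 4*(E*s² + E) = 4*(E + E*s²) = 4*E + 4*E*s²)
(-71*w(3, -3))*S(-6, 0) = (-284*(-3)*(1 + 3²))*(-6*(-6)) = -284*(-3)*(1 + 9)*36 = -284*(-3)*10*36 = -71*(-120)*36 = 8520*36 = 306720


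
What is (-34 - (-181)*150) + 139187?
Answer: 166303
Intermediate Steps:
(-34 - (-181)*150) + 139187 = (-34 - 181*(-150)) + 139187 = (-34 + 27150) + 139187 = 27116 + 139187 = 166303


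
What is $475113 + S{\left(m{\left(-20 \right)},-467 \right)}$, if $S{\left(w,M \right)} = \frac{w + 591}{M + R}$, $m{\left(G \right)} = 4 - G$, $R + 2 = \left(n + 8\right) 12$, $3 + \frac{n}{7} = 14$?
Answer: $\frac{261787878}{551} \approx 4.7511 \cdot 10^{5}$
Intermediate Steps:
$n = 77$ ($n = -21 + 7 \cdot 14 = -21 + 98 = 77$)
$R = 1018$ ($R = -2 + \left(77 + 8\right) 12 = -2 + 85 \cdot 12 = -2 + 1020 = 1018$)
$S{\left(w,M \right)} = \frac{591 + w}{1018 + M}$ ($S{\left(w,M \right)} = \frac{w + 591}{M + 1018} = \frac{591 + w}{1018 + M}$)
$475113 + S{\left(m{\left(-20 \right)},-467 \right)} = 475113 + \frac{591 + \left(4 - -20\right)}{1018 - 467} = 475113 + \frac{591 + \left(4 + 20\right)}{551} = 475113 + \frac{591 + 24}{551} = 475113 + \frac{1}{551} \cdot 615 = 475113 + \frac{615}{551} = \frac{261787878}{551}$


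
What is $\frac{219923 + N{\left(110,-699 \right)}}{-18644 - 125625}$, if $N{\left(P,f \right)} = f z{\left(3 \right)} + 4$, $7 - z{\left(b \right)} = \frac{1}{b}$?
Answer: $- \frac{215267}{144269} \approx -1.4921$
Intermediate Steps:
$z{\left(b \right)} = 7 - \frac{1}{b}$
$N{\left(P,f \right)} = 4 + \frac{20 f}{3}$ ($N{\left(P,f \right)} = f \left(7 - \frac{1}{3}\right) + 4 = f \frac{20}{3} + 4 = \frac{20 f}{3} + 4 = 4 + \frac{20 f}{3}$)
$\frac{219923 + N{\left(110,-699 \right)}}{-18644 - 125625} = \frac{219923 + \left(4 + \frac{20}{3} \left(-699\right)\right)}{-18644 - 125625} = \frac{219923 + \left(4 - 4660\right)}{-144269} = \left(219923 - 4656\right) \left(- \frac{1}{144269}\right) = 215267 \left(- \frac{1}{144269}\right) = - \frac{215267}{144269}$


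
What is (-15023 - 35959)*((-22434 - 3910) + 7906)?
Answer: 940006116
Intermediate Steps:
(-15023 - 35959)*((-22434 - 3910) + 7906) = -50982*(-26344 + 7906) = -50982*(-18438) = 940006116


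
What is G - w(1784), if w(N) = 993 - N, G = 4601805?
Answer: 4602596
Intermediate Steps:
G - w(1784) = 4601805 - (993 - 1*1784) = 4601805 - (993 - 1784) = 4601805 - 1*(-791) = 4601805 + 791 = 4602596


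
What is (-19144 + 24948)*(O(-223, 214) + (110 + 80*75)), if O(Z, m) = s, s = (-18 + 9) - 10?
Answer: 35352164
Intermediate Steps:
s = -19 (s = -9 - 10 = -19)
O(Z, m) = -19
(-19144 + 24948)*(O(-223, 214) + (110 + 80*75)) = (-19144 + 24948)*(-19 + (110 + 80*75)) = 5804*(-19 + (110 + 6000)) = 5804*(-19 + 6110) = 5804*6091 = 35352164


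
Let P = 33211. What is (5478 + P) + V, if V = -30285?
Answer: 8404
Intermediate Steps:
(5478 + P) + V = (5478 + 33211) - 30285 = 38689 - 30285 = 8404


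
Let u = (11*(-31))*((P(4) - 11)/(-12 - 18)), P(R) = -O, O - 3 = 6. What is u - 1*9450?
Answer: -29032/3 ≈ -9677.3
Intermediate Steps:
O = 9 (O = 3 + 6 = 9)
P(R) = -9 (P(R) = -1*9 = -9)
u = -682/3 (u = (11*(-31))*((-9 - 11)/(-12 - 18)) = -(-6820)/(-30) = -(-6820)*(-1)/30 = -341*⅔ = -682/3 ≈ -227.33)
u - 1*9450 = -682/3 - 1*9450 = -682/3 - 9450 = -29032/3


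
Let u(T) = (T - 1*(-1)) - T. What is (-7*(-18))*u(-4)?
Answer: 126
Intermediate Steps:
u(T) = 1 (u(T) = (T + 1) - T = (1 + T) - T = 1)
(-7*(-18))*u(-4) = -7*(-18)*1 = 126*1 = 126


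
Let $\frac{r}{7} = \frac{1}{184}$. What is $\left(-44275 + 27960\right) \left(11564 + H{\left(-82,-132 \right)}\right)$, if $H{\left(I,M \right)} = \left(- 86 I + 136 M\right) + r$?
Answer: $- \frac{1993415645}{184} \approx -1.0834 \cdot 10^{7}$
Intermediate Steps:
$r = \frac{7}{184} \approx 0.038043$
$H{\left(I,M \right)} = \frac{7}{184} - 86 I + 136 M$ ($H{\left(I,M \right)} = \left(- 86 I + 136 M\right) + \frac{7}{184} = \frac{7}{184} - 86 I + 136 M$)
$\left(-44275 + 27960\right) \left(11564 + H{\left(-82,-132 \right)}\right) = \left(-44275 + 27960\right) \left(11564 + \left(\frac{7}{184} - -7052 + 136 \left(-132\right)\right)\right) = - 16315 \left(11564 + \left(\frac{7}{184} + 7052 - 17952\right)\right) = - 16315 \left(11564 - \frac{2005593}{184}\right) = \left(-16315\right) \frac{122183}{184} = - \frac{1993415645}{184}$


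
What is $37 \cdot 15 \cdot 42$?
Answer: $23310$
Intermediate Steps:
$37 \cdot 15 \cdot 42 = 555 \cdot 42 = 23310$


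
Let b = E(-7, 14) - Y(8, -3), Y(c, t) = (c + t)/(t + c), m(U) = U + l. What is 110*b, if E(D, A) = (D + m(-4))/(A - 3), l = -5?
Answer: -270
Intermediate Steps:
m(U) = -5 + U (m(U) = U - 5 = -5 + U)
Y(c, t) = 1 (Y(c, t) = (c + t)/(c + t) = 1)
E(D, A) = (-9 + D)/(-3 + A) (E(D, A) = (D + (-5 - 4))/(A - 3) = (D - 9)/(-3 + A) = (-9 + D)/(-3 + A))
b = -27/11 (b = (-9 - 7)/(-3 + 14) - 1*1 = -16/11 - 1 = -27/11 ≈ -2.4545)
110*b = 110*(-27/11) = -270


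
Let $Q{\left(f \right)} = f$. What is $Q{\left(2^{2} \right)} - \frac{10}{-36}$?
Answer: $\frac{77}{18} \approx 4.2778$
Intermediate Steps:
$Q{\left(2^{2} \right)} - \frac{10}{-36} = 2^{2} - \frac{10}{-36} = 4 - - \frac{5}{18} = 4 + \frac{5}{18} = \frac{77}{18}$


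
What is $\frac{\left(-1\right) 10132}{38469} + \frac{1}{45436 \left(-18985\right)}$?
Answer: $- \frac{8739888163189}{33183454033740} \approx -0.26338$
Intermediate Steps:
$\frac{\left(-1\right) 10132}{38469} + \frac{1}{45436 \left(-18985\right)} = \left(-10132\right) \frac{1}{38469} + \frac{1}{45436} \left(- \frac{1}{18985}\right) = - \frac{10132}{38469} - \frac{1}{862602460} = - \frac{8739888163189}{33183454033740}$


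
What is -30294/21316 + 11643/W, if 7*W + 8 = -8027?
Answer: -990343803/85637030 ≈ -11.564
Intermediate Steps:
W = -8035/7 (W = -8/7 + (1/7)*(-8027) = -8/7 - 8027/7 = -8035/7 ≈ -1147.9)
-30294/21316 + 11643/W = -30294/21316 + 11643/(-8035/7) = -30294*1/21316 + 11643*(-7/8035) = -15147/10658 - 81501/8035 = -990343803/85637030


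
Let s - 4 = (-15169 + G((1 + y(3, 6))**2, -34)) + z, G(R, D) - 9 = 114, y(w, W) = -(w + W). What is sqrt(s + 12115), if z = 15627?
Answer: 10*sqrt(127) ≈ 112.69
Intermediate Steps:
y(w, W) = -W - w (y(w, W) = -(W + w) = -W - w)
G(R, D) = 123 (G(R, D) = 9 + 114 = 123)
s = 585 (s = 4 + ((-15169 + 123) + 15627) = 4 + (-15046 + 15627) = 4 + 581 = 585)
sqrt(s + 12115) = sqrt(585 + 12115) = sqrt(12700) = 10*sqrt(127)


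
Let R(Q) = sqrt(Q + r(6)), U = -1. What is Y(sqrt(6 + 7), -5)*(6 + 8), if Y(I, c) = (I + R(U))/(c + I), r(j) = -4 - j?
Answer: -91/6 - 35*sqrt(13)/6 - 35*I*sqrt(11)/6 - 7*I*sqrt(143)/6 ≈ -36.199 - 33.298*I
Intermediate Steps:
R(Q) = sqrt(-10 + Q) (R(Q) = sqrt(Q + (-4 - 1*6)) = sqrt(Q + (-4 - 6)) = sqrt(Q - 10) = sqrt(-10 + Q))
Y(I, c) = (I + I*sqrt(11))/(I + c) (Y(I, c) = (I + sqrt(-10 - 1))/(c + I) = (I + sqrt(-11))/(I + c) = (I + I*sqrt(11))/(I + c))
Y(sqrt(6 + 7), -5)*(6 + 8) = ((sqrt(6 + 7) + I*sqrt(11))/(sqrt(6 + 7) - 5))*(6 + 8) = ((sqrt(13) + I*sqrt(11))/(sqrt(13) - 5))*14 = ((sqrt(13) + I*sqrt(11))/(-5 + sqrt(13)))*14 = 14*(sqrt(13) + I*sqrt(11))/(-5 + sqrt(13))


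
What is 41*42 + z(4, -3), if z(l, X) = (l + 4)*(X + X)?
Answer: 1674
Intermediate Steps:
z(l, X) = 2*X*(4 + l) (z(l, X) = (4 + l)*(2*X) = 2*X*(4 + l))
41*42 + z(4, -3) = 41*42 + 2*(-3)*(4 + 4) = 1722 + 2*(-3)*8 = 1722 - 48 = 1674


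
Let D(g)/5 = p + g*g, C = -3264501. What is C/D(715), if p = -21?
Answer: -3264501/2556020 ≈ -1.2772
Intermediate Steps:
D(g) = -105 + 5*g² (D(g) = 5*(-21 + g*g) = 5*(-21 + g²) = -105 + 5*g²)
C/D(715) = -3264501/(-105 + 5*715²) = -3264501/(-105 + 5*511225) = -3264501/(-105 + 2556125) = -3264501/2556020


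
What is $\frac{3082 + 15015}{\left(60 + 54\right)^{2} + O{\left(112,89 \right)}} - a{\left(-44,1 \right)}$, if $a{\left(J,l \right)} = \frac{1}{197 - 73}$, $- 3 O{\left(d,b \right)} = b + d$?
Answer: $\frac{2231099}{1603196} \approx 1.3917$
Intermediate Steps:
$O{\left(d,b \right)} = - \frac{b}{3} - \frac{d}{3}$ ($O{\left(d,b \right)} = - \frac{b + d}{3} = - \frac{b}{3} - \frac{d}{3}$)
$a{\left(J,l \right)} = \frac{1}{124}$
$\frac{3082 + 15015}{\left(60 + 54\right)^{2} + O{\left(112,89 \right)}} - a{\left(-44,1 \right)} = \frac{3082 + 15015}{\left(60 + 54\right)^{2} - 67} - \frac{1}{124} = \frac{18097}{114^{2} - 67} - \frac{1}{124} = \frac{18097}{12996 - 67} - \frac{1}{124} = \frac{18097}{12929} - \frac{1}{124} = \frac{2231099}{1603196}$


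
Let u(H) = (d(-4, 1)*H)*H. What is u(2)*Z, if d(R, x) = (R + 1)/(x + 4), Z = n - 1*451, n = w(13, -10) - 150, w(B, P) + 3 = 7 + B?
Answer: 7008/5 ≈ 1401.6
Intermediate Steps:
w(B, P) = 4 + B (w(B, P) = -3 + (7 + B) = 4 + B)
n = -133 (n = (4 + 13) - 150 = 17 - 150 = -133)
Z = -584 (Z = -133 - 1*451 = -133 - 451 = -584)
d(R, x) = (1 + R)/(4 + x)
u(H) = -3*H**2/5 (u(H) = (((1 - 4)/(4 + 1))*H)*H = ((-3/5)*H)*H = (((1/5)*(-3))*H)*H = (-3*H/5)*H = -3*H**2/5)
u(2)*Z = -3/5*2**2*(-584) = -3/5*4*(-584) = -12/5*(-584) = 7008/5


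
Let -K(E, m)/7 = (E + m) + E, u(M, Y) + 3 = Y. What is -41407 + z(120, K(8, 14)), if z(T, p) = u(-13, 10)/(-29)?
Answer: -1200810/29 ≈ -41407.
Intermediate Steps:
u(M, Y) = -3 + Y
K(E, m) = -14*E - 7*m (K(E, m) = -7*((E + m) + E) = -7*(m + 2*E) = -14*E - 7*m)
z(T, p) = -7/29 (z(T, p) = (-3 + 10)/(-29) = 7*(-1/29) = -7/29)
-41407 + z(120, K(8, 14)) = -41407 - 7/29 = -1200810/29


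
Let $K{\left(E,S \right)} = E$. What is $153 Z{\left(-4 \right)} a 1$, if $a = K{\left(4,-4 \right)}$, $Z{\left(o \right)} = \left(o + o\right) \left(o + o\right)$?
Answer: $39168$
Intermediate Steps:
$Z{\left(o \right)} = 4 o^{2}$ ($Z{\left(o \right)} = 2 o 2 o = 4 o^{2}$)
$a = 4$
$153 Z{\left(-4 \right)} a 1 = 153 \cdot 4 \left(-4\right)^{2} \cdot 4 \cdot 1 = 153 \cdot 4 \cdot 16 \cdot 4 \cdot 1 = 153 \cdot 64 \cdot 4 \cdot 1 = 153 \cdot 256 \cdot 1 = 153 \cdot 256 = 39168$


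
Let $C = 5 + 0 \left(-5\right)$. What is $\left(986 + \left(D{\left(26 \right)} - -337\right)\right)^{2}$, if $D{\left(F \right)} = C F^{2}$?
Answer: $22118209$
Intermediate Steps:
$C = 5$ ($C = 5 + 0 = 5$)
$D{\left(F \right)} = 5 F^{2}$
$\left(986 + \left(D{\left(26 \right)} - -337\right)\right)^{2} = \left(986 - \left(-337 - 5 \cdot 26^{2}\right)\right)^{2} = \left(986 + \left(5 \cdot 676 + 337\right)\right)^{2} = \left(986 + \left(3380 + 337\right)\right)^{2} = \left(986 + 3717\right)^{2} = 4703^{2} = 22118209$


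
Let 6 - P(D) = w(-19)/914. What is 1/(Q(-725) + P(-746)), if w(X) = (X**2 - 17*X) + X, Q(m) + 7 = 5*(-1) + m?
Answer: -914/668799 ≈ -0.0013666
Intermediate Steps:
Q(m) = -12 + m (Q(m) = -7 + (5*(-1) + m) = -7 + (-5 + m) = -12 + m)
w(X) = X**2 - 16*X
P(D) = 4819/914 (P(D) = 6 - (-19*(-16 - 19))/914 = 6 - (-19*(-35))/914 = 6 - 665/914 = 4819/914)
1/(Q(-725) + P(-746)) = 1/((-12 - 725) + 4819/914) = 1/(-737 + 4819/914) = 1/(-668799/914) = -914/668799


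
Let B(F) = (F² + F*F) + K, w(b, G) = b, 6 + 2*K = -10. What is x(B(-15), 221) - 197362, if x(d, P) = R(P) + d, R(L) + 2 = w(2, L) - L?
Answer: -197141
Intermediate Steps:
K = -8 (K = -3 + (½)*(-10) = -3 - 5 = -8)
B(F) = -8 + 2*F² (B(F) = (F² + F*F) - 8 = (F² + F²) - 8 = 2*F² - 8 = -8 + 2*F²)
R(L) = -L (R(L) = -2 + (2 - L) = -L)
x(d, P) = d - P (x(d, P) = -P + d = d - P)
x(B(-15), 221) - 197362 = ((-8 + 2*(-15)²) - 1*221) - 197362 = ((-8 + 2*225) - 221) - 197362 = ((-8 + 450) - 221) - 197362 = (442 - 221) - 197362 = 221 - 197362 = -197141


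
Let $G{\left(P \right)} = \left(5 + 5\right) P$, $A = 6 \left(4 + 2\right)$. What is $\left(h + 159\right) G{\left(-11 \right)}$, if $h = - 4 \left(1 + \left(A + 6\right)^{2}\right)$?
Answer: $759110$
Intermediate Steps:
$A = 36$ ($A = 6 \cdot 6 = 36$)
$G{\left(P \right)} = 10 P$
$h = -7060$ ($h = - 4 \left(1 + \left(36 + 6\right)^{2}\right) = - 4 \left(1 + 42^{2}\right) = - 4 \left(1 + 1764\right) = \left(-4\right) 1765 = -7060$)
$\left(h + 159\right) G{\left(-11 \right)} = \left(-7060 + 159\right) 10 \left(-11\right) = \left(-6901\right) \left(-110\right) = 759110$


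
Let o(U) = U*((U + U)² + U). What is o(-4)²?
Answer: 57600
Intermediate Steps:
o(U) = U*(U + 4*U²) (o(U) = U*((2*U)² + U) = U*(4*U² + U) = U*(U + 4*U²))
o(-4)² = ((-4)²*(1 + 4*(-4)))² = (16*(1 - 16))² = (16*(-15))² = (-240)² = 57600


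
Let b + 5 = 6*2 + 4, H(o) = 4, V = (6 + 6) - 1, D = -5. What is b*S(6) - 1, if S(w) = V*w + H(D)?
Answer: 769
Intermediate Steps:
V = 11 (V = 12 - 1 = 11)
S(w) = 4 + 11*w (S(w) = 11*w + 4 = 4 + 11*w)
b = 11 (b = -5 + (6*2 + 4) = -5 + (12 + 4) = -5 + 16 = 11)
b*S(6) - 1 = 11*(4 + 11*6) - 1 = 11*(4 + 66) - 1 = 11*70 - 1 = 770 - 1 = 769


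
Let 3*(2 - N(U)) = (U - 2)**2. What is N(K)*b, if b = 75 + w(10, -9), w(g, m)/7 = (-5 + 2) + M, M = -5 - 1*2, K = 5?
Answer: -5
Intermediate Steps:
M = -7 (M = -5 - 2 = -7)
w(g, m) = -70 (w(g, m) = 7*((-5 + 2) - 7) = 7*(-3 - 7) = 7*(-10) = -70)
b = 5 (b = 75 - 70 = 5)
N(U) = 2 - (-2 + U)**2/3 (N(U) = 2 - (U - 2)**2/3 = 2 - (-2 + U)**2/3)
N(K)*b = (2 - (-2 + 5)**2/3)*5 = (2 - 1/3*3**2)*5 = (2 - 1/3*9)*5 = (2 - 3)*5 = -1*5 = -5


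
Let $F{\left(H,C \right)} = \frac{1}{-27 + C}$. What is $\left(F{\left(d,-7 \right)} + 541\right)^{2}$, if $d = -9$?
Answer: $\frac{338302449}{1156} \approx 2.9265 \cdot 10^{5}$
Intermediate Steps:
$\left(F{\left(d,-7 \right)} + 541\right)^{2} = \left(\frac{1}{-27 - 7} + 541\right)^{2} = \left(\frac{1}{-34} + 541\right)^{2} = \left(- \frac{1}{34} + 541\right)^{2} = \left(\frac{18393}{34}\right)^{2} = \frac{338302449}{1156}$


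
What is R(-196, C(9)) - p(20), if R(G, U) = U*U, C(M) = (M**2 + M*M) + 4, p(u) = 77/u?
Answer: 551043/20 ≈ 27552.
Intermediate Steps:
C(M) = 4 + 2*M**2 (C(M) = (M**2 + M**2) + 4 = 2*M**2 + 4 = 4 + 2*M**2)
R(G, U) = U**2
R(-196, C(9)) - p(20) = (4 + 2*9**2)**2 - 77/20 = (4 + 2*81)**2 - 77/20 = (4 + 162)**2 - 1*77/20 = 166**2 - 77/20 = 27556 - 77/20 = 551043/20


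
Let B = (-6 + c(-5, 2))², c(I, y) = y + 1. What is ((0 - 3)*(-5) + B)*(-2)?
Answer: -48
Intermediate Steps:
c(I, y) = 1 + y
B = 9 (B = (-6 + (1 + 2))² = (-6 + 3)² = (-3)² = 9)
((0 - 3)*(-5) + B)*(-2) = ((0 - 3)*(-5) + 9)*(-2) = (-3*(-5) + 9)*(-2) = (15 + 9)*(-2) = 24*(-2) = -48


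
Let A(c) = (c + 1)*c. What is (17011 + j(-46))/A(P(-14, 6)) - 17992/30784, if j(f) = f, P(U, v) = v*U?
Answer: 317957/171976 ≈ 1.8488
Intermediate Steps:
P(U, v) = U*v
A(c) = c*(1 + c) (A(c) = (1 + c)*c = c*(1 + c))
(17011 + j(-46))/A(P(-14, 6)) - 17992/30784 = (17011 - 46)/(((-14*6)*(1 - 14*6))) - 17992/30784 = 16965/((-84*(1 - 84))) - 17992*1/30784 = 16965/((-84*(-83))) - 173/296 = 16965/6972 - 173/296 = 16965*(1/6972) - 173/296 = 5655/2324 - 173/296 = 317957/171976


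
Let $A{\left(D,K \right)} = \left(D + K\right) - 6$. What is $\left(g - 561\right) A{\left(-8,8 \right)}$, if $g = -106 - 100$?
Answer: $4602$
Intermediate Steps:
$g = -206$
$A{\left(D,K \right)} = -6 + D + K$
$\left(g - 561\right) A{\left(-8,8 \right)} = \left(-206 - 561\right) \left(-6 - 8 + 8\right) = \left(-767\right) \left(-6\right) = 4602$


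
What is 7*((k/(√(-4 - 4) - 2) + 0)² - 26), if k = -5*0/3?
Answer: -182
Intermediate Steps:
k = 0 (k = 0*(⅓) = 0)
7*((k/(√(-4 - 4) - 2) + 0)² - 26) = 7*((0/(√(-4 - 4) - 2) + 0)² - 26) = 7*((0/(√(-8) - 2) + 0)² - 26) = 7*((0/(2*I*√2 - 2) + 0)² - 26) = 7*((0/(-2 + 2*I*√2) + 0)² - 26) = 7*((0 + 0)² - 26) = 7*(0² - 26) = 7*(0 - 26) = 7*(-26) = -182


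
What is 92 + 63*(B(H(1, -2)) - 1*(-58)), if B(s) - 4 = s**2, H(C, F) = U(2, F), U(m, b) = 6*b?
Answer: 13070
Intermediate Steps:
H(C, F) = 6*F
B(s) = 4 + s**2
92 + 63*(B(H(1, -2)) - 1*(-58)) = 92 + 63*((4 + (6*(-2))**2) - 1*(-58)) = 92 + 63*((4 + (-12)**2) + 58) = 92 + 63*((4 + 144) + 58) = 92 + 63*(148 + 58) = 92 + 63*206 = 92 + 12978 = 13070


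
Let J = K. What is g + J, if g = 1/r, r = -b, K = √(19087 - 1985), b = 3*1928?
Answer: -1/5784 + √17102 ≈ 130.77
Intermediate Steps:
b = 5784
K = √17102 ≈ 130.77
J = √17102 ≈ 130.77
r = -5784 (r = -1*5784 = -5784)
g = -1/5784 (g = 1/(-5784) = -1/5784 ≈ -0.00017289)
g + J = -1/5784 + √17102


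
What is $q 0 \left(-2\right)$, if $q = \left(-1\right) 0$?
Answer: $0$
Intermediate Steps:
$q = 0$
$q 0 \left(-2\right) = 0 \cdot 0 \left(-2\right) = 0 \left(-2\right) = 0$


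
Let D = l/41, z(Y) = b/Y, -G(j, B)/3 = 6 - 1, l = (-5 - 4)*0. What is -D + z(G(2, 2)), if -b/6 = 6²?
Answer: 72/5 ≈ 14.400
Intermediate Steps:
b = -216 (b = -6*6² = -6*36 = -216)
l = 0 (l = -9*0 = 0)
G(j, B) = -15 (G(j, B) = -3*(6 - 1) = -3*5 = -15)
z(Y) = -216/Y
D = 0 (D = 0/41 = 0*(1/41) = 0)
-D + z(G(2, 2)) = -1*0 - 216/(-15) = 0 - 216*(-1/15) = 0 + 72/5 = 72/5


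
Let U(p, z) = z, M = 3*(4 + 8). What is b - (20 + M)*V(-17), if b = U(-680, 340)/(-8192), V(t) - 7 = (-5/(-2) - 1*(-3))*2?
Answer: -2064469/2048 ≈ -1008.0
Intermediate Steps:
M = 36 (M = 3*12 = 36)
V(t) = 18 (V(t) = 7 + (-5/(-2) - 1*(-3))*2 = 7 + (-5*(-½) + 3)*2 = 7 + (5/2 + 3)*2 = 7 + (11/2)*2 = 7 + 11 = 18)
b = -85/2048 (b = 340/(-8192) = 340*(-1/8192) = -85/2048 ≈ -0.041504)
b - (20 + M)*V(-17) = -85/2048 - (20 + 36)*18 = -85/2048 - 56*18 = -85/2048 - 1*1008 = -85/2048 - 1008 = -2064469/2048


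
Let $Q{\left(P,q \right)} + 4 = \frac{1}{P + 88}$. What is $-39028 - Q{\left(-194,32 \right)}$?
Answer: $- \frac{4136543}{106} \approx -39024.0$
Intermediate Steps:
$Q{\left(P,q \right)} = -4 + \frac{1}{88 + P}$ ($Q{\left(P,q \right)} = -4 + \frac{1}{P + 88} = -4 + \frac{1}{88 + P}$)
$-39028 - Q{\left(-194,32 \right)} = -39028 - \frac{-351 - -776}{88 - 194} = -39028 - \frac{-351 + 776}{-106} = -39028 - \left(- \frac{1}{106}\right) 425 = -39028 - - \frac{425}{106} = -39028 + \frac{425}{106} = - \frac{4136543}{106}$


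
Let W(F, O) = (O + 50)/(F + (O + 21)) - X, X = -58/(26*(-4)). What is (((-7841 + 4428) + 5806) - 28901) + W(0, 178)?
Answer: -274298699/10348 ≈ -26507.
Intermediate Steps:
X = 29/52 (X = -58/(-104) = -58*(-1/104) = 29/52 ≈ 0.55769)
W(F, O) = -29/52 + (50 + O)/(21 + F + O) (W(F, O) = (O + 50)/(F + (O + 21)) - 1*29/52 = (50 + O)/(F + (21 + O)) - 29/52 = (50 + O)/(21 + F + O) - 29/52 = -29/52 + (50 + O)/(21 + F + O))
(((-7841 + 4428) + 5806) - 28901) + W(0, 178) = (((-7841 + 4428) + 5806) - 28901) + (1991 - 29*0 + 23*178)/(52*(21 + 0 + 178)) = ((-3413 + 5806) - 28901) + (1/52)*(1991 + 0 + 4094)/199 = (2393 - 28901) + (1/52)*(1/199)*6085 = -26508 + 6085/10348 = -274298699/10348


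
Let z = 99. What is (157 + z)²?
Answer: 65536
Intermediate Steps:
(157 + z)² = (157 + 99)² = 256² = 65536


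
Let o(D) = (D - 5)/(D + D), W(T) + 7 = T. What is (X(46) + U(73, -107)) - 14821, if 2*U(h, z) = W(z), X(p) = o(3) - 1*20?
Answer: -44695/3 ≈ -14898.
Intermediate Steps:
W(T) = -7 + T
o(D) = (-5 + D)/(2*D) (o(D) = (-5 + D)/((2*D)) = (-5 + D)*(1/(2*D)) = (-5 + D)/(2*D))
X(p) = -61/3 (X(p) = (½)*(-5 + 3)/3 - 1*20 = (½)*(⅓)*(-2) - 20 = -⅓ - 20 = -61/3)
U(h, z) = -7/2 + z/2 (U(h, z) = (-7 + z)/2 = -7/2 + z/2)
(X(46) + U(73, -107)) - 14821 = (-61/3 + (-7/2 + (½)*(-107))) - 14821 = (-61/3 + (-7/2 - 107/2)) - 14821 = (-61/3 - 57) - 14821 = -232/3 - 14821 = -44695/3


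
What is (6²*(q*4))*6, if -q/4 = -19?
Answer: 65664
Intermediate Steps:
q = 76 (q = -4*(-19) = 76)
(6²*(q*4))*6 = (6²*(76*4))*6 = (36*304)*6 = 10944*6 = 65664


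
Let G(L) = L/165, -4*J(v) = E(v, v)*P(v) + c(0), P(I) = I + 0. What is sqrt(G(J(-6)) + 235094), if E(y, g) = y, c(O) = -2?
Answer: sqrt(25601730990)/330 ≈ 484.86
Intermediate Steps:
P(I) = I
J(v) = 1/2 - v**2/4 (J(v) = -(v*v - 2)/4 = -(v**2 - 2)/4 = -(-2 + v**2)/4 = 1/2 - v**2/4)
G(L) = L/165 (G(L) = L*(1/165) = L/165)
sqrt(G(J(-6)) + 235094) = sqrt((1/2 - 1/4*(-6)**2)/165 + 235094) = sqrt((1/2 - 1/4*36)/165 + 235094) = sqrt((1/2 - 9)/165 + 235094) = sqrt((1/165)*(-17/2) + 235094) = sqrt(-17/330 + 235094) = sqrt(77581003/330) = sqrt(25601730990)/330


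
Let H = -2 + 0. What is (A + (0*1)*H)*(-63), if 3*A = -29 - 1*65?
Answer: 1974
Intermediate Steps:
A = -94/3 (A = (-29 - 1*65)/3 = (-29 - 65)/3 = (⅓)*(-94) = -94/3 ≈ -31.333)
H = -2
(A + (0*1)*H)*(-63) = (-94/3 + (0*1)*(-2))*(-63) = (-94/3 + 0*(-2))*(-63) = (-94/3 + 0)*(-63) = -94/3*(-63) = 1974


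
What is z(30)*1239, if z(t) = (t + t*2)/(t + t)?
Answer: 3717/2 ≈ 1858.5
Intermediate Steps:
z(t) = 3/2 (z(t) = (t + 2*t)/((2*t)) = (3*t)*(1/(2*t)) = 3/2)
z(30)*1239 = (3/2)*1239 = 3717/2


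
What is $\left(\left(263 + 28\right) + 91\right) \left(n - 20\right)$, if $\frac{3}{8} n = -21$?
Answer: $-29032$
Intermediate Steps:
$n = -56$ ($n = \frac{8}{3} \left(-21\right) = -56$)
$\left(\left(263 + 28\right) + 91\right) \left(n - 20\right) = \left(\left(263 + 28\right) + 91\right) \left(-56 - 20\right) = \left(291 + 91\right) \left(-76\right) = 382 \left(-76\right) = -29032$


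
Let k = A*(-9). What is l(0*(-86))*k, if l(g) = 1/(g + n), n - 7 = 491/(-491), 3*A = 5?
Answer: -5/2 ≈ -2.5000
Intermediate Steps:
A = 5/3 (A = (⅓)*5 = 5/3 ≈ 1.6667)
k = -15 (k = (5/3)*(-9) = -15)
n = 6 (n = 7 + 491/(-491) = 7 + 491*(-1/491) = 7 - 1 = 6)
l(g) = 1/(6 + g) (l(g) = 1/(g + 6) = 1/(6 + g))
l(0*(-86))*k = -15/(6 + 0*(-86)) = -15/(6 + 0) = -15/6 = (⅙)*(-15) = -5/2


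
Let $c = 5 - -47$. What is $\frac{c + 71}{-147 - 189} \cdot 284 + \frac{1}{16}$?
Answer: $- \frac{11637}{112} \approx -103.9$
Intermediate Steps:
$c = 52$ ($c = 5 + 47 = 52$)
$\frac{c + 71}{-147 - 189} \cdot 284 + \frac{1}{16} = \frac{52 + 71}{-147 - 189} \cdot 284 + \frac{1}{16} = \frac{123}{-336} \cdot 284 + \frac{1}{16} = 123 \left(- \frac{1}{336}\right) 284 + \frac{1}{16} = \left(- \frac{41}{112}\right) 284 + \frac{1}{16} = - \frac{2911}{28} + \frac{1}{16} = - \frac{11637}{112}$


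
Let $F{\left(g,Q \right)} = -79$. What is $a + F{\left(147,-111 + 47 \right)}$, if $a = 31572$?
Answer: $31493$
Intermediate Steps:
$a + F{\left(147,-111 + 47 \right)} = 31572 - 79 = 31493$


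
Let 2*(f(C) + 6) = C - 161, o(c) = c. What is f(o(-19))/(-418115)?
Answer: 96/418115 ≈ 0.00022960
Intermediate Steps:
f(C) = -173/2 + C/2 (f(C) = -6 + (C - 161)/2 = -6 + (-161 + C)/2 = -6 + (-161/2 + C/2) = -173/2 + C/2)
f(o(-19))/(-418115) = (-173/2 + (1/2)*(-19))/(-418115) = (-173/2 - 19/2)*(-1/418115) = -96*(-1/418115) = 96/418115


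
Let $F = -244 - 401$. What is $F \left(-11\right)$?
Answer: $7095$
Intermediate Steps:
$F = -645$ ($F = -244 - 401 = -645$)
$F \left(-11\right) = \left(-645\right) \left(-11\right) = 7095$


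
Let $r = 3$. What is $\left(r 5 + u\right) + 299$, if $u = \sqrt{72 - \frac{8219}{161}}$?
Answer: $314 + \frac{\sqrt{543053}}{161} \approx 318.58$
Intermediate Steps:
$u = \frac{\sqrt{543053}}{161}$ ($u = \sqrt{72 - \left(\frac{340}{7} + \frac{57}{23}\right)} = \sqrt{72 - \frac{8219}{161}} = \sqrt{\frac{3373}{161}} = \frac{\sqrt{543053}}{161} \approx 4.5771$)
$\left(r 5 + u\right) + 299 = \left(3 \cdot 5 + \frac{\sqrt{543053}}{161}\right) + 299 = \left(15 + \frac{\sqrt{543053}}{161}\right) + 299 = 314 + \frac{\sqrt{543053}}{161}$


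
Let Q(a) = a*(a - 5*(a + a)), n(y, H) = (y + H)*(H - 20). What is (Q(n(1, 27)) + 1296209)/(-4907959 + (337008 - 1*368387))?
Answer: -950465/4939338 ≈ -0.19243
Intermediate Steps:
n(y, H) = (-20 + H)*(H + y) (n(y, H) = (H + y)*(-20 + H) = (-20 + H)*(H + y))
Q(a) = -9*a**2 (Q(a) = a*(a - 10*a) = a*(-9*a) = -9*a**2)
(Q(n(1, 27)) + 1296209)/(-4907959 + (337008 - 1*368387)) = (-9*(27**2 - 20*27 - 20*1 + 27*1)**2 + 1296209)/(-4907959 + (337008 - 1*368387)) = (-9*(729 - 540 - 20 + 27)**2 + 1296209)/(-4907959 + (337008 - 368387)) = (-9*196**2 + 1296209)/(-4907959 - 31379) = (-9*38416 + 1296209)/(-4939338) = (-345744 + 1296209)*(-1/4939338) = 950465*(-1/4939338) = -950465/4939338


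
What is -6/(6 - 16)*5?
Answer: 3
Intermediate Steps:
-6/(6 - 16)*5 = -6/(-10)*5 = -6*(-⅒)*5 = (⅗)*5 = 3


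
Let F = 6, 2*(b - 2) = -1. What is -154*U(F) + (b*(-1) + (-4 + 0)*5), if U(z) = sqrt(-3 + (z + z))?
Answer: -967/2 ≈ -483.50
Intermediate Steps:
b = 3/2 (b = 2 + (1/2)*(-1) = 2 - 1/2 = 3/2 ≈ 1.5000)
U(z) = sqrt(-3 + 2*z)
-154*U(F) + (b*(-1) + (-4 + 0)*5) = -154*sqrt(-3 + 2*6) + ((3/2)*(-1) + (-4 + 0)*5) = -154*sqrt(-3 + 12) + (-3/2 - 4*5) = -154*sqrt(9) + (-3/2 - 20) = -154*3 - 43/2 = -462 - 43/2 = -967/2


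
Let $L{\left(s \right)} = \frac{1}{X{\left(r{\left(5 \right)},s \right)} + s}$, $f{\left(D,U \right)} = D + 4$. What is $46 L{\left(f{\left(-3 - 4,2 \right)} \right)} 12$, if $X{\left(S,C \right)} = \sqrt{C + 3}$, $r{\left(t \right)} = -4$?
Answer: $-184$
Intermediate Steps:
$f{\left(D,U \right)} = 4 + D$
$X{\left(S,C \right)} = \sqrt{3 + C}$
$L{\left(s \right)} = \frac{1}{s + \sqrt{3 + s}}$ ($L{\left(s \right)} = \frac{1}{\sqrt{3 + s} + s} = \frac{1}{s + \sqrt{3 + s}}$)
$46 L{\left(f{\left(-3 - 4,2 \right)} \right)} 12 = \frac{46}{\left(4 - 7\right) + \sqrt{3 + \left(4 - 7\right)}} 12 = \frac{46}{-3 + \sqrt{3 - 3}} \cdot 12 = \frac{46}{-3 + \sqrt{0}} \cdot 12 = \frac{46}{-3 + 0} \cdot 12 = \frac{46}{-3} \cdot 12 = 46 \left(- \frac{1}{3}\right) 12 = \left(- \frac{46}{3}\right) 12 = -184$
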